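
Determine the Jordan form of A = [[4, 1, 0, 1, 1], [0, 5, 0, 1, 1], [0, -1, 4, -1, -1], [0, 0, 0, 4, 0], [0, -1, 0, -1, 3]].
J = [[4, 1, 0, 0, 0], [0, 4, 0, 0, 0], [0, 0, 4, 0, 0], [0, 0, 0, 4, 0], [0, 0, 0, 0, 4]]

The characteristic polynomial is det(xI - A) = (x - 4)^5, so the eigenvalues are 4 (algebraic multiplicity 5).

For λ = 4: rank(A - 4I) = 1, rank((A - 4I)^2) = 0. The eigenspace has dimension 5 - 1 = 4, so there are 4 Jordan blocks; the rank sequence gives block sizes [2, 1, 1, 1].

Assembling the blocks gives the Jordan form J above.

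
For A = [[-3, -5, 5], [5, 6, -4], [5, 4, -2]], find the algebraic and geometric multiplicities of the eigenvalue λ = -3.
The characteristic polynomial is (x - 2)^2(x + 3), so the factor x + 3 appears with exponent 1: the algebraic multiplicity is 1.

rank(A + 3I) = 2, so the eigenspace has dimension 3 - 2 = 1: the geometric multiplicity is 1.

algebraic multiplicity 1, geometric multiplicity 1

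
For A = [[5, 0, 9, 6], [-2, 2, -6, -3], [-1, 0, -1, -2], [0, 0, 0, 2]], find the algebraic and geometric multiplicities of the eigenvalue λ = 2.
The characteristic polynomial is (x - 2)^4, so the factor x - 2 appears with exponent 4: the algebraic multiplicity is 4.

rank(A - 2I) = 2, so the eigenspace has dimension 4 - 2 = 2: the geometric multiplicity is 2.

Since 2 < 4, A is not diagonalizable.

algebraic multiplicity 4, geometric multiplicity 2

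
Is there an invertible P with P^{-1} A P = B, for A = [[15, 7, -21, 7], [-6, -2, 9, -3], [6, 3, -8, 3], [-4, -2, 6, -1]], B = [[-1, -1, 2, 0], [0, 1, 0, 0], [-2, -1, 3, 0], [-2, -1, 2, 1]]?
Yes.

Two matrices over a field are similar if and only if they have the same invariant factors.

Both A and B have characteristic polynomial (x - 1)^4 and minimal polynomial (x - 1)^2. Computing further, both have invariant factors x - 1, x - 1, (x - 1)^2. Hence A and B are similar.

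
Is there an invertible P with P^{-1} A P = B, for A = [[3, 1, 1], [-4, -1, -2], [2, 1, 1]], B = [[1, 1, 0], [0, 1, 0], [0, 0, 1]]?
No.

Both have characteristic polynomial (x - 1)^3, but the minimal polynomial of A is (x - 1)^3 while the minimal polynomial of B is (x - 1)^2. The minimal polynomial is a similarity invariant, so A and B are not similar.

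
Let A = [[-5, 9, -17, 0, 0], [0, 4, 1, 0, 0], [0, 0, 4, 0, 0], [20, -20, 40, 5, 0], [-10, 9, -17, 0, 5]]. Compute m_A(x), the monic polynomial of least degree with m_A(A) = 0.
The characteristic polynomial factors as (x - 5)^2(x - 4)^2(x + 5). The minimal polynomial is ∏(x - λ)^{k_λ} where k_λ is the size of the largest Jordan block at λ.

For λ = -5: rank(A + 5I) = 4, and the largest Jordan block has size 1 (the smallest k with rank((A + 5I)^k) = rank((A + 5I)^(k+1))).
For λ = 4: rank(A - 4I) = 4, and the largest Jordan block has size 2 (the smallest k with rank((A - 4I)^k) = rank((A - 4I)^(k+1))).
For λ = 5: rank(A - 5I) = 3, and the largest Jordan block has size 1 (the smallest k with rank((A - 5I)^k) = rank((A - 5I)^(k+1))).

So m_A(x) = (x - 5)(x - 4)^2(x + 5).

m_A(x) = (x - 5)(x - 4)^2(x + 5)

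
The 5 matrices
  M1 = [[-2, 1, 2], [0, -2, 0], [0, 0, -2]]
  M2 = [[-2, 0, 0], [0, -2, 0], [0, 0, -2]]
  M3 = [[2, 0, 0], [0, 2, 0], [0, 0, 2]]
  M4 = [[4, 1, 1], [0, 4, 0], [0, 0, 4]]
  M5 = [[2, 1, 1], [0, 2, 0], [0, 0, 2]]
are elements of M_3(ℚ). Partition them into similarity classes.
Characteristic polynomials: χ_{M1} = (x + 2)^3, χ_{M2} = (x + 2)^3, χ_{M3} = (x - 2)^3, χ_{M4} = (x - 4)^3, χ_{M5} = (x - 2)^3.

{M1}: invariant factors x + 2, (x + 2)^2.

{M2}: invariant factors x + 2, x + 2, x + 2.

{M3}: invariant factors x - 2, x - 2, x - 2.

{M4}: invariant factors x - 4, (x - 4)^2.

{M5}: invariant factors x - 2, (x - 2)^2.

Matrices are similar if and only if their invariant-factor lists agree; the partition into similarity classes is {M1}, {M2}, {M3}, {M4}, {M5}.

5 classes: {M1}, {M2}, {M3}, {M4}, {M5}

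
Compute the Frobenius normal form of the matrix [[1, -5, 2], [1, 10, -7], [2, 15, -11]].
The invariant factors of A (the non-unit diagonal entries of the Smith normal form of xI - A over ℚ[x]) are x(x^2 - 5), each dividing the next. The characteristic polynomial is their product, x(x^2 - 5).

The rational canonical form is the block-diagonal matrix of companion matrices C(f_i):
R = [[0, 0, 0], [1, 0, 5], [0, 1, 0]].

Note the characteristic polynomial does not split into linear factors over ℚ, so A has no Jordan form over ℚ; the rational canonical form exists over any field.

R = [[0, 0, 0], [1, 0, 5], [0, 1, 0]]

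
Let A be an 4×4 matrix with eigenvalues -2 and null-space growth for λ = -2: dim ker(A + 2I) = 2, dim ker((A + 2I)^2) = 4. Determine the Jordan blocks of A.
Jordan blocks: (-2, 2), (-2, 2)

λ = -2: successive nullity increments [2, 2] count blocks of size ≥ k; block sizes are [2, 2].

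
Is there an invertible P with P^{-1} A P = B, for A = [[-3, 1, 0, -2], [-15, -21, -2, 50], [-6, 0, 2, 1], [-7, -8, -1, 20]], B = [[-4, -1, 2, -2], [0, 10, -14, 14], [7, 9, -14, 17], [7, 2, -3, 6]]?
Two matrices over a field are similar if and only if they have the same invariant factors.

Both A and B have characteristic polynomial (x - 3)^2(x + 4)^2 and minimal polynomial (x - 3)^2(x + 4)^2. Computing further, both have invariant factors (x - 3)^2(x + 4)^2. Hence A and B are similar.

Yes.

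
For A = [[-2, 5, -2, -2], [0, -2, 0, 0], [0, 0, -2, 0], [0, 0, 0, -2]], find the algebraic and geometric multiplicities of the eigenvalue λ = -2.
The characteristic polynomial is (x + 2)^4, so the factor x + 2 appears with exponent 4: the algebraic multiplicity is 4.

rank(A + 2I) = 1, so the eigenspace has dimension 4 - 1 = 3: the geometric multiplicity is 3.

Since 3 < 4, A is not diagonalizable.

algebraic multiplicity 4, geometric multiplicity 3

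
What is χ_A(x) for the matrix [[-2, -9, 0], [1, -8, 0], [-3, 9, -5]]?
xI - A = [[x + 2, 9, 0], [-1, x + 8, 0], [3, -9, x + 5]].

Expanding det(xI - A) along the first row:
det(xI - A) = + (x + 2)·det([[x + 8, 0], [-9, x + 5]]) - (9)·det([[-1, 0], [3, x + 5]]) + (0)·det([[-1, x + 8], [3, -9]]).

Evaluating gives χ_A(x) = x^3 + 15x^2 + 75x + 125 = (x + 5)^3.

χ_A(x) = (x + 5)^3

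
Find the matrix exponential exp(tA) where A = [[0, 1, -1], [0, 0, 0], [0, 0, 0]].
A has Jordan form J = [[0, 1, 0], [0, 0, 0], [0, 0, 0]] with A = PJP^{-1}, so e^{tA} = P e^{tJ} P^{-1}.

For a Jordan block J_k(λ), e^{tJ_k(λ)} = e^{λt} · (I + tN + t^2 N^2/2! + ... + t^{k-1} N^{k-1}/(k-1)!) where N is the nilpotent superdiagonal part.

Assembling the blocks and conjugating back gives the entries of e^{tA} as shown above.

e^{tA} = [[1, t, -t], [0, 1, 0], [0, 0, 1]]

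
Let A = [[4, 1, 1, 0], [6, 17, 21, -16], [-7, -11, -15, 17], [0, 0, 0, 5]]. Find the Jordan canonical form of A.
The characteristic polynomial is det(xI - A) = (x - 5)^3(x + 4), so the eigenvalues are -4 (algebraic multiplicity 1), 5 (algebraic multiplicity 3).

For λ = -4: algebraic multiplicity 1 gives one 1×1 block.

For λ = 5: rank(A - 5I) = 3, rank((A - 5I)^2) = 2, rank((A - 5I)^3) = 1. The eigenspace has dimension 4 - 3 = 1, so there is 1 Jordan block; the rank sequence gives block sizes [3].

Assembling the blocks gives the Jordan form J above.

J = [[-4, 0, 0, 0], [0, 5, 1, 0], [0, 0, 5, 1], [0, 0, 0, 5]]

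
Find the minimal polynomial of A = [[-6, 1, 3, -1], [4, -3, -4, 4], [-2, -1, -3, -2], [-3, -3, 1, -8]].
m_A(x) = (x + 5)^3

The characteristic polynomial factors as (x + 5)^4. The minimal polynomial is ∏(x - λ)^{k_λ} where k_λ is the size of the largest Jordan block at λ.

For λ = -5: rank(A + 5I) = 2, and the largest Jordan block has size 3 (the smallest k with rank((A + 5I)^k) = rank((A + 5I)^(k+1))).

So m_A(x) = (x + 5)^3.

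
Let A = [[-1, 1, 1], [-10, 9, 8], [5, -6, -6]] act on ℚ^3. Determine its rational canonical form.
R = [[0, 0, 1], [1, 0, 4], [0, 1, 2]]

The invariant factors of A (the non-unit diagonal entries of the Smith normal form of xI - A over ℚ[x]) are (x + 1)(x^2 - 3x - 1), each dividing the next. The characteristic polynomial is their product, (x + 1)(x^2 - 3x - 1).

The rational canonical form is the block-diagonal matrix of companion matrices C(f_i):
R = [[0, 0, 1], [1, 0, 4], [0, 1, 2]].

Note the characteristic polynomial does not split into linear factors over ℚ, so A has no Jordan form over ℚ; the rational canonical form exists over any field.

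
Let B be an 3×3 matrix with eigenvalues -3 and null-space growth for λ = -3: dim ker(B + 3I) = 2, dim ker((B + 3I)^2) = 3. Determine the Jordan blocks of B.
λ = -3: successive nullity increments [2, 1] count blocks of size ≥ k; block sizes are [2, 1].

Jordan blocks: (-3, 2), (-3, 1)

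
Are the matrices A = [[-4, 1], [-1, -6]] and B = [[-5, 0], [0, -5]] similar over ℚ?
Both have characteristic polynomial (x + 5)^2, but the minimal polynomial of A is (x + 5)^2 while the minimal polynomial of B is x + 5. The minimal polynomial is a similarity invariant, so A and B are not similar.

No.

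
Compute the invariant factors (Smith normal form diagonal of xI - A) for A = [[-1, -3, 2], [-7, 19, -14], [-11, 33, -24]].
x + 2, (x + 2)^2

The Jordan structure of A has elementary divisors (x + 2)^2, (x + 2). Arranging the block sizes at each eigenvalue in decreasing order and taking row products gives the invariant factors.

Invariant factors (smallest first, each dividing the next): x + 2, (x + 2)^2.

Check: the last factor (x + 2)^2 is the minimal polynomial, and the product (x + 2)^3 is the characteristic polynomial.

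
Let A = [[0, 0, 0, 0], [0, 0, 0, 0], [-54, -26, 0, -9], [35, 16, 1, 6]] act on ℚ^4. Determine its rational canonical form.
The invariant factors of A (the non-unit diagonal entries of the Smith normal form of xI - A over ℚ[x]) are x, x(x - 3)^2, each dividing the next. The characteristic polynomial is their product, x^2(x - 3)^2.

The rational canonical form is the block-diagonal matrix of companion matrices C(f_i):
R = [[0, 0, 0, 0], [0, 0, 0, 0], [0, 1, 0, -9], [0, 0, 1, 6]].

R = [[0, 0, 0, 0], [0, 0, 0, 0], [0, 1, 0, -9], [0, 0, 1, 6]]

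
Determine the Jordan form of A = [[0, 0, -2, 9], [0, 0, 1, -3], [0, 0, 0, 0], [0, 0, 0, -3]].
The characteristic polynomial is det(xI - A) = x^3(x + 3), so the eigenvalues are -3 (algebraic multiplicity 1), 0 (algebraic multiplicity 3).

For λ = -3: algebraic multiplicity 1 gives one 1×1 block.

For λ = 0: rank(A) = 2, rank(A^2) = 1. The eigenspace has dimension 4 - 2 = 2, so there are 2 Jordan blocks; the rank sequence gives block sizes [2, 1].

Assembling the blocks gives the Jordan form J above.

J = [[-3, 0, 0, 0], [0, 0, 1, 0], [0, 0, 0, 0], [0, 0, 0, 0]]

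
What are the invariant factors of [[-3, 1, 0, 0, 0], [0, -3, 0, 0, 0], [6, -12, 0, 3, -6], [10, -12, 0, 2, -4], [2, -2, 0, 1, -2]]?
The Jordan structure of A has elementary divisors (x + 3)^2, x^2, x. Arranging the block sizes at each eigenvalue in decreasing order and taking row products gives the invariant factors.

Invariant factors (smallest first, each dividing the next): x, x^2(x + 3)^2.

Check: the last factor x^2(x + 3)^2 is the minimal polynomial, and the product x^3(x + 3)^2 is the characteristic polynomial.

x, x^2(x + 3)^2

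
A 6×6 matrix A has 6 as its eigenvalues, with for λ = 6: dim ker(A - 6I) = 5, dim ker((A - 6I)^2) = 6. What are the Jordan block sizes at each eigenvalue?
Jordan blocks: (6, 2), (6, 1), (6, 1), (6, 1), (6, 1)

λ = 6: successive nullity increments [5, 1] count blocks of size ≥ k; block sizes are [2, 1, 1, 1, 1].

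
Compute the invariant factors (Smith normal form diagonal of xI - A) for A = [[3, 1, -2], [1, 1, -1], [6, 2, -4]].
The Jordan structure of A has elementary divisors x^3. Arranging the block sizes at each eigenvalue in decreasing order and taking row products gives the invariant factors.

Invariant factors (smallest first, each dividing the next): x^3.

Check: the last factor x^3 is the minimal polynomial, and the product x^3 is the characteristic polynomial.

x^3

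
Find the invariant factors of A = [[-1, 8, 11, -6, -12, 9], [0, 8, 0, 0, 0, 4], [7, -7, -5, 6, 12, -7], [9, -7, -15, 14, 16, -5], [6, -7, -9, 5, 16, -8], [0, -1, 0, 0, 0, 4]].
(x - 6)^2, (x - 6)^2, (x - 6)^2

The Jordan structure of A has elementary divisors (x - 6)^2, (x - 6)^2, (x - 6)^2. Arranging the block sizes at each eigenvalue in decreasing order and taking row products gives the invariant factors.

Invariant factors (smallest first, each dividing the next): (x - 6)^2, (x - 6)^2, (x - 6)^2.

Check: the last factor (x - 6)^2 is the minimal polynomial, and the product (x - 6)^6 is the characteristic polynomial.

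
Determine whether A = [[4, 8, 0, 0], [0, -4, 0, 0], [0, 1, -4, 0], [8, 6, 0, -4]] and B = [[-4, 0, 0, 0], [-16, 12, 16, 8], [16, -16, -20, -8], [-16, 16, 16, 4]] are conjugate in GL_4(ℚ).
Both have characteristic polynomial (x - 4)(x + 4)^3, but the minimal polynomial of A is (x - 4)(x + 4)^2 while the minimal polynomial of B is (x - 4)(x + 4). The minimal polynomial is a similarity invariant, so A and B are not similar.

No.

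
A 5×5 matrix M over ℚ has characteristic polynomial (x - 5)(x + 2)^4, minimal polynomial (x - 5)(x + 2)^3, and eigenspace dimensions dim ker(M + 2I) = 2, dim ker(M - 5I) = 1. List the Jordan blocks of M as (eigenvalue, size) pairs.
Jordan blocks: (-2, 3), (-2, 1), (5, 1)

λ = -2: algebraic multiplicity 4 (exponent in χ_M), largest block size 3 (exponent in m_M), 2 blocks (geometric multiplicity). These force block sizes [3, 1].
λ = 5: algebraic multiplicity 1 (exponent in χ_M), largest block size 1 (exponent in m_M), 1 block (geometric multiplicity). This forces block sizes [1].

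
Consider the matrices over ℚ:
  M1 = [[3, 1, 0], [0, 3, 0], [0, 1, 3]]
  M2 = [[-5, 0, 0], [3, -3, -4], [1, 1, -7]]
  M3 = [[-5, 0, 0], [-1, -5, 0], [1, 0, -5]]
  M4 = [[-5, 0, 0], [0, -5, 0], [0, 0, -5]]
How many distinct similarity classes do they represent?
Characteristic polynomials: χ_{M1} = (x - 3)^3, χ_{M2} = (x + 5)^3, χ_{M3} = (x + 5)^3, χ_{M4} = (x + 5)^3.

{M1}: invariant factors x - 3, (x - 3)^2.

{M2}: invariant factors (x + 5)^3.

{M3}: invariant factors x + 5, (x + 5)^2.

{M4}: invariant factors x + 5, x + 5, x + 5.

Matrices are similar if and only if their invariant-factor lists agree; the partition into similarity classes is {M1}, {M2}, {M3}, {M4}.

4 classes: {M1}, {M2}, {M3}, {M4}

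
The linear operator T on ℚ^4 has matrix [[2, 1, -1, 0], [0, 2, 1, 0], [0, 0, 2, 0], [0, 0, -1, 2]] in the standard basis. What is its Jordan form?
J = [[2, 1, 0, 0], [0, 2, 1, 0], [0, 0, 2, 0], [0, 0, 0, 2]]

The characteristic polynomial is det(xI - A) = (x - 2)^4, so the eigenvalues are 2 (algebraic multiplicity 4).

For λ = 2: rank(A - 2I) = 2, rank((A - 2I)^2) = 1, rank((A - 2I)^3) = 0. The eigenspace has dimension 4 - 2 = 2, so there are 2 Jordan blocks; the rank sequence gives block sizes [3, 1].

Assembling the blocks gives the Jordan form J above.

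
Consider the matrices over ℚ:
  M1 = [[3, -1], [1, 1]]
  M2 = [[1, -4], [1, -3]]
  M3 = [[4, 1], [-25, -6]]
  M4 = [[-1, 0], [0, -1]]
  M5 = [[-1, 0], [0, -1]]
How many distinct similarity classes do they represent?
Characteristic polynomials: χ_{M1} = (x - 2)^2, χ_{M2} = (x + 1)^2, χ_{M3} = (x + 1)^2, χ_{M4} = (x + 1)^2, χ_{M5} = (x + 1)^2.

{M1}: invariant factors (x - 2)^2.

{M2, M3}: invariant factors (x + 1)^2.

{M4, M5}: invariant factors x + 1, x + 1.

Matrices are similar if and only if their invariant-factor lists agree; the partition into similarity classes is {M1}, {M2, M3}, {M4, M5}.

3 classes: {M1}, {M2, M3}, {M4, M5}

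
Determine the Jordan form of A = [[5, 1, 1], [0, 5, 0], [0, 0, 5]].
J = [[5, 1, 0], [0, 5, 0], [0, 0, 5]]

The characteristic polynomial is det(xI - A) = (x - 5)^3, so the eigenvalues are 5 (algebraic multiplicity 3).

For λ = 5: rank(A - 5I) = 1, rank((A - 5I)^2) = 0. The eigenspace has dimension 3 - 1 = 2, so there are 2 Jordan blocks; the rank sequence gives block sizes [2, 1].

Assembling the blocks gives the Jordan form J above.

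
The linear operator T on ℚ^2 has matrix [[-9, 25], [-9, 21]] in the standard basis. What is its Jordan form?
The characteristic polynomial is det(xI - A) = (x - 6)^2, so the eigenvalues are 6 (algebraic multiplicity 2).

For λ = 6: rank(A - 6I) = 1, rank((A - 6I)^2) = 0. The eigenspace has dimension 2 - 1 = 1, so there is 1 Jordan block; the rank sequence gives block sizes [2].

Assembling the blocks gives the Jordan form J above.

J = [[6, 1], [0, 6]]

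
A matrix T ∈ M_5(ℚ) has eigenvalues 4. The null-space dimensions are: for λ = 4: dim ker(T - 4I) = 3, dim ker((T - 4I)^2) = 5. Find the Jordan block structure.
λ = 4: successive nullity increments [3, 2] count blocks of size ≥ k; block sizes are [2, 2, 1].

Jordan blocks: (4, 2), (4, 2), (4, 1)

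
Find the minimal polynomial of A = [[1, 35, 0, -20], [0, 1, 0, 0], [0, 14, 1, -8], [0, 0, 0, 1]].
m_A(x) = (x - 1)^2

The characteristic polynomial factors as (x - 1)^4. The minimal polynomial is ∏(x - λ)^{k_λ} where k_λ is the size of the largest Jordan block at λ.

For λ = 1: rank(A - I) = 1, and the largest Jordan block has size 2 (the smallest k with rank((A - I)^k) = rank((A - I)^(k+1))).

So m_A(x) = (x - 1)^2.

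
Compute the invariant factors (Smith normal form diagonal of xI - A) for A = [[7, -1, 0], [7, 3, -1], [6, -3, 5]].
(x - 5)^3

The Jordan structure of A has elementary divisors (x - 5)^3. Arranging the block sizes at each eigenvalue in decreasing order and taking row products gives the invariant factors.

Invariant factors (smallest first, each dividing the next): (x - 5)^3.

Check: the last factor (x - 5)^3 is the minimal polynomial, and the product (x - 5)^3 is the characteristic polynomial.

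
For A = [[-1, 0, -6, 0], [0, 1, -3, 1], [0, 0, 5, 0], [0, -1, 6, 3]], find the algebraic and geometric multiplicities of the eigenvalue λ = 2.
The characteristic polynomial is (x - 5)(x - 2)^2(x + 1), so the factor x - 2 appears with exponent 2: the algebraic multiplicity is 2.

rank(A - 2I) = 3, so the eigenspace has dimension 4 - 3 = 1: the geometric multiplicity is 1.

Since 1 < 2, A is not diagonalizable.

algebraic multiplicity 2, geometric multiplicity 1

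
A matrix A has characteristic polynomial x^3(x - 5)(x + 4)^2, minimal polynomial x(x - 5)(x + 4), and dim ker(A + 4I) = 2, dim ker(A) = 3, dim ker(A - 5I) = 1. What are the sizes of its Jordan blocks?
λ = -4: algebraic multiplicity 2 (exponent in χ_A), largest block size 1 (exponent in m_A), 2 blocks (geometric multiplicity). These force block sizes [1, 1].
λ = 0: algebraic multiplicity 3 (exponent in χ_A), largest block size 1 (exponent in m_A), 3 blocks (geometric multiplicity). These force block sizes [1, 1, 1].
λ = 5: algebraic multiplicity 1 (exponent in χ_A), largest block size 1 (exponent in m_A), 1 block (geometric multiplicity). This forces block sizes [1].

Jordan blocks: (-4, 1), (-4, 1), (0, 1), (0, 1), (0, 1), (5, 1)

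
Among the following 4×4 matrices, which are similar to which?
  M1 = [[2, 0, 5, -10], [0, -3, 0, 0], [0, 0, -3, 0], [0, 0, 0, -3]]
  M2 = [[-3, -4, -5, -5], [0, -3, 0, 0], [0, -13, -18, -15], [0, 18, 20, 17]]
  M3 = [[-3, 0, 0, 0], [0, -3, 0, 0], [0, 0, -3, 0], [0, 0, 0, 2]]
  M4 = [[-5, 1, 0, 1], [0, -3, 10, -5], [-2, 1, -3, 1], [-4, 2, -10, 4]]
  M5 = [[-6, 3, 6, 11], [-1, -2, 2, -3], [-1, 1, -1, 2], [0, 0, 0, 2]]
2 classes: {M1, M3}, {M2, M4, M5}

Characteristic polynomials: χ_{M1} = (x - 2)(x + 3)^3, χ_{M2} = (x - 2)(x + 3)^3, χ_{M3} = (x - 2)(x + 3)^3, χ_{M4} = (x - 2)(x + 3)^3, χ_{M5} = (x - 2)(x + 3)^3.

{M1, M3}: invariant factors x + 3, x + 3, (x - 2)(x + 3).

{M2, M4, M5}: invariant factors x + 3, (x - 2)(x + 3)^2.

Matrices are similar if and only if their invariant-factor lists agree; the partition into similarity classes is {M1, M3}, {M2, M4, M5}.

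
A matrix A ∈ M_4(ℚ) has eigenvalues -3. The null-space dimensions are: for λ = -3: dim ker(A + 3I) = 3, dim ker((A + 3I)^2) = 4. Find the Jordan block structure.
Jordan blocks: (-3, 2), (-3, 1), (-3, 1)

λ = -3: successive nullity increments [3, 1] count blocks of size ≥ k; block sizes are [2, 1, 1].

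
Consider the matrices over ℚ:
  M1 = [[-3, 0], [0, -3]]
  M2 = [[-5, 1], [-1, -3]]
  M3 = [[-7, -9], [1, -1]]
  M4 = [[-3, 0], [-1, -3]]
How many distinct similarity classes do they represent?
3 classes: {M1}, {M2, M3}, {M4}

Characteristic polynomials: χ_{M1} = (x + 3)^2, χ_{M2} = (x + 4)^2, χ_{M3} = (x + 4)^2, χ_{M4} = (x + 3)^2.

{M1}: invariant factors x + 3, x + 3.

{M2, M3}: invariant factors (x + 4)^2.

{M4}: invariant factors (x + 3)^2.

Matrices are similar if and only if their invariant-factor lists agree; the partition into similarity classes is {M1}, {M2, M3}, {M4}.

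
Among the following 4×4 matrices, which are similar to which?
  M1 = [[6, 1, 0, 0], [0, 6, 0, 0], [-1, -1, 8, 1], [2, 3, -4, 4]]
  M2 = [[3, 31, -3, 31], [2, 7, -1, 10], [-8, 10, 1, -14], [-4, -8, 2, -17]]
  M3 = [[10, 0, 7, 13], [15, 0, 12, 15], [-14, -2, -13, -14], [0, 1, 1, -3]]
Characteristic polynomials: χ_{M1} = (x - 6)^4, χ_{M2} = (x - 3)(x + 3)^3, χ_{M3} = (x - 3)(x + 3)^3.

{M1}: invariant factors (x - 6)^2, (x - 6)^2.

{M2, M3}: invariant factors (x - 3)(x + 3)^3.

Matrices are similar if and only if their invariant-factor lists agree; the partition into similarity classes is {M1}, {M2, M3}.

2 classes: {M1}, {M2, M3}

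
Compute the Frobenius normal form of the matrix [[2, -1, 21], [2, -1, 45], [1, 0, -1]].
R = [[0, 0, -24], [1, 0, 22], [0, 1, 0]]

The invariant factors of A (the non-unit diagonal entries of the Smith normal form of xI - A over ℚ[x]) are (x - 4)(x^2 + 4x - 6), each dividing the next. The characteristic polynomial is their product, (x - 4)(x^2 + 4x - 6).

The rational canonical form is the block-diagonal matrix of companion matrices C(f_i):
R = [[0, 0, -24], [1, 0, 22], [0, 1, 0]].

Note the characteristic polynomial does not split into linear factors over ℚ, so A has no Jordan form over ℚ; the rational canonical form exists over any field.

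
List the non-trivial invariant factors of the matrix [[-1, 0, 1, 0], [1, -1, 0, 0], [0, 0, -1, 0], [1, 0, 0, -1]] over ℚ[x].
x + 1, (x + 1)^3

The Jordan structure of A has elementary divisors (x + 1)^3, (x + 1). Arranging the block sizes at each eigenvalue in decreasing order and taking row products gives the invariant factors.

Invariant factors (smallest first, each dividing the next): x + 1, (x + 1)^3.

Check: the last factor (x + 1)^3 is the minimal polynomial, and the product (x + 1)^4 is the characteristic polynomial.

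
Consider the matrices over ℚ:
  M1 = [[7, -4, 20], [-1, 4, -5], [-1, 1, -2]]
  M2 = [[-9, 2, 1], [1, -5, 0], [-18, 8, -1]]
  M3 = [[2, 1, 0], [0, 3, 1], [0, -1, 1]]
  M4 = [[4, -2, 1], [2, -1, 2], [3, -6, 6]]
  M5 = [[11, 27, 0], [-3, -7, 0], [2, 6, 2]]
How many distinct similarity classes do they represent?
4 classes: {M1, M4}, {M2}, {M3}, {M5}

Characteristic polynomials: χ_{M1} = (x - 3)^3, χ_{M2} = (x + 5)^3, χ_{M3} = (x - 2)^3, χ_{M4} = (x - 3)^3, χ_{M5} = (x - 2)^3.

{M1, M4}: invariant factors x - 3, (x - 3)^2.

{M2}: invariant factors (x + 5)^3.

{M3}: invariant factors (x - 2)^3.

{M5}: invariant factors x - 2, (x - 2)^2.

Matrices are similar if and only if their invariant-factor lists agree; the partition into similarity classes is {M1, M4}, {M2}, {M3}, {M5}.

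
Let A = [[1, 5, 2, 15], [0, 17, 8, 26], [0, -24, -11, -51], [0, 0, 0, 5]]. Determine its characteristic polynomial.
xI - A = [[x - 1, -5, -2, -15], [0, x - 17, -8, -26], [0, 24, x + 11, 51], [0, 0, 0, x - 5]].

Expanding det(xI - A) along the first row:
det(xI - A) = + (x - 1)·det([[x - 17, -8, -26], [24, x + 11, 51], [0, 0, x - 5]]) - (-5)·det([[0, -8, -26], [0, x + 11, 51], [0, 0, x - 5]]) + (-2)·det([[0, x - 17, -26], [0, 24, 51], [0, 0, x - 5]]) - (-15)·det([[0, x - 17, -8], [0, 24, x + 11], [0, 0, 0]]).

Evaluating gives χ_A(x) = x^4 - 12x^3 + 46x^2 - 60x + 25 = (x - 5)^2(x - 1)^2.

χ_A(x) = (x - 5)^2(x - 1)^2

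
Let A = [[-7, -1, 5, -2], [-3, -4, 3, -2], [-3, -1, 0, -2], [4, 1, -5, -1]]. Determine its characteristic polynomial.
χ_A(x) = (x + 3)^4

xI - A = [[x + 7, 1, -5, 2], [3, x + 4, -3, 2], [3, 1, x, 2], [-4, -1, 5, x + 1]].

Expanding det(xI - A) along the first row:
det(xI - A) = + (x + 7)·det([[x + 4, -3, 2], [1, x, 2], [-1, 5, x + 1]]) - (1)·det([[3, -3, 2], [3, x, 2], [-4, 5, x + 1]]) + (-5)·det([[3, x + 4, 2], [3, 1, 2], [-4, -1, x + 1]]) - (2)·det([[3, x + 4, -3], [3, 1, x], [-4, -1, 5]]).

Evaluating gives χ_A(x) = x^4 + 12x^3 + 54x^2 + 108x + 81 = (x + 3)^4.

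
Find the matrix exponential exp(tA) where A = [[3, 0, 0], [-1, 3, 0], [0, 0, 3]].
e^{tA} = [[e^{3*t}, 0, 0], [-t*e^{3*t}, e^{3*t}, 0], [0, 0, e^{3*t}]]

A has Jordan form J = [[3, 1, 0], [0, 3, 0], [0, 0, 3]] with A = PJP^{-1}, so e^{tA} = P e^{tJ} P^{-1}.

For a Jordan block J_k(λ), e^{tJ_k(λ)} = e^{λt} · (I + tN + t^2 N^2/2! + ... + t^{k-1} N^{k-1}/(k-1)!) where N is the nilpotent superdiagonal part.

Assembling the blocks and conjugating back gives the entries of e^{tA} as shown above.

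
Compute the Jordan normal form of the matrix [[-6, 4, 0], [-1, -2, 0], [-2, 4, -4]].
J = [[-4, 1, 0], [0, -4, 0], [0, 0, -4]]

The characteristic polynomial is det(xI - A) = (x + 4)^3, so the eigenvalues are -4 (algebraic multiplicity 3).

For λ = -4: rank(A + 4I) = 1, rank((A + 4I)^2) = 0. The eigenspace has dimension 3 - 1 = 2, so there are 2 Jordan blocks; the rank sequence gives block sizes [2, 1].

Assembling the blocks gives the Jordan form J above.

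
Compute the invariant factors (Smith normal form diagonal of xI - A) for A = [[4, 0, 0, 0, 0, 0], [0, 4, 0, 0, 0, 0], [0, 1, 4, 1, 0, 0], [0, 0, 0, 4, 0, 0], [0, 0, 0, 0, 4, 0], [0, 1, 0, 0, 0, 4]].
x - 4, x - 4, (x - 4)^2, (x - 4)^2

The Jordan structure of A has elementary divisors (x - 4)^2, (x - 4)^2, (x - 4), (x - 4). Arranging the block sizes at each eigenvalue in decreasing order and taking row products gives the invariant factors.

Invariant factors (smallest first, each dividing the next): x - 4, x - 4, (x - 4)^2, (x - 4)^2.

Check: the last factor (x - 4)^2 is the minimal polynomial, and the product (x - 4)^6 is the characteristic polynomial.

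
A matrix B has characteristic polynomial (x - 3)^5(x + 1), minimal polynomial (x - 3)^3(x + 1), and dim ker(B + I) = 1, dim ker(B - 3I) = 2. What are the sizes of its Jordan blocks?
Jordan blocks: (-1, 1), (3, 3), (3, 2)

λ = -1: algebraic multiplicity 1 (exponent in χ_B), largest block size 1 (exponent in m_B), 1 block (geometric multiplicity). This forces block sizes [1].
λ = 3: algebraic multiplicity 5 (exponent in χ_B), largest block size 3 (exponent in m_B), 2 blocks (geometric multiplicity). These force block sizes [3, 2].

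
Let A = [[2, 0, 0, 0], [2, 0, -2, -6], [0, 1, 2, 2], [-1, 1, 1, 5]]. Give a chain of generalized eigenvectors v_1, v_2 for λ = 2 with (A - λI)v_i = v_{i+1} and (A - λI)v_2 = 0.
v_1 = [[0, 5, 0, -2]]^T, v_2 = [[0, 2, 1, -1]]^T

We seek v_1 ∈ ker((A - 2I)^2) \ ker(A - 2I), then set v_{i+1} = (A - 2I) v_i.

One such chain is v_1 = [[0, 5, 0, -2]]^T, v_2 = [[0, 2, 1, -1]]^T. Check: (A - 2I) v_2 = [[0, 0, 0, 0]]^T = 0.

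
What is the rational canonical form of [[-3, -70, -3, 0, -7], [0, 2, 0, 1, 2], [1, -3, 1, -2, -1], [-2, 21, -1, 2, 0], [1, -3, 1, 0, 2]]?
R = [[0, 0, 0, 0, -75], [1, 0, 0, 0, -80], [0, 1, 0, 0, -1], [0, 0, 1, 0, 9], [0, 0, 0, 1, 4]]

The invariant factors of A (the non-unit diagonal entries of the Smith normal form of xI - A over ℚ[x]) are (x - 5)(x - 3)(x + 1)(x^2 + 3x + 5), each dividing the next. The characteristic polynomial is their product, (x - 5)(x - 3)(x + 1)(x^2 + 3x + 5).

The rational canonical form is the block-diagonal matrix of companion matrices C(f_i):
R = [[0, 0, 0, 0, -75], [1, 0, 0, 0, -80], [0, 1, 0, 0, -1], [0, 0, 1, 0, 9], [0, 0, 0, 1, 4]].

Note the characteristic polynomial does not split into linear factors over ℚ, so A has no Jordan form over ℚ; the rational canonical form exists over any field.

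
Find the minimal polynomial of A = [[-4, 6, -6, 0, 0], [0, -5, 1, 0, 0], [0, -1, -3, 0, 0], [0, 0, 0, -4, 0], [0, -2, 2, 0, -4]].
m_A(x) = (x + 4)^2

The characteristic polynomial factors as (x + 4)^5. The minimal polynomial is ∏(x - λ)^{k_λ} where k_λ is the size of the largest Jordan block at λ.

For λ = -4: rank(A + 4I) = 1, and the largest Jordan block has size 2 (the smallest k with rank((A + 4I)^k) = rank((A + 4I)^(k+1))).

So m_A(x) = (x + 4)^2.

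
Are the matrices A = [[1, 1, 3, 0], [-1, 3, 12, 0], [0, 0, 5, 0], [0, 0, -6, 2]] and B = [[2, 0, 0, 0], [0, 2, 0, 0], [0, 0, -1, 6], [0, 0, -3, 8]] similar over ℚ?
No.

Both have characteristic polynomial (x - 5)(x - 2)^3, but the minimal polynomial of A is (x - 5)(x - 2)^2 while the minimal polynomial of B is (x - 5)(x - 2). The minimal polynomial is a similarity invariant, so A and B are not similar.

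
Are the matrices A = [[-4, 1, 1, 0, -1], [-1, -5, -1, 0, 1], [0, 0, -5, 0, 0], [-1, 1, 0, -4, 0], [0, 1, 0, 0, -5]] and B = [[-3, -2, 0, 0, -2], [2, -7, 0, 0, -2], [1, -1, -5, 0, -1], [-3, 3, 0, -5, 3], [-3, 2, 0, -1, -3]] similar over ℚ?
Both have characteristic polynomial (x + 4)^2(x + 5)^3, but the minimal polynomial of A is (x + 4)^2(x + 5)^2 while the minimal polynomial of B is (x + 4)^2(x + 5). The minimal polynomial is a similarity invariant, so A and B are not similar.

No.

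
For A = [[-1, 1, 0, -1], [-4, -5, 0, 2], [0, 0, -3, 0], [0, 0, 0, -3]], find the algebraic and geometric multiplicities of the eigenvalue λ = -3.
algebraic multiplicity 4, geometric multiplicity 3

The characteristic polynomial is (x + 3)^4, so the factor x + 3 appears with exponent 4: the algebraic multiplicity is 4.

rank(A + 3I) = 1, so the eigenspace has dimension 4 - 1 = 3: the geometric multiplicity is 3.

Since 3 < 4, A is not diagonalizable.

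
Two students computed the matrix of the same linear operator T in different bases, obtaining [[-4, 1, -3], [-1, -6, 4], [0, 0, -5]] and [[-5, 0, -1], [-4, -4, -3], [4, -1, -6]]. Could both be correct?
Yes.

Two matrices over a field are similar if and only if they have the same invariant factors.

Both A and B have characteristic polynomial (x + 5)^3 and minimal polynomial (x + 5)^3. Computing further, both have invariant factors (x + 5)^3. Hence A and B are similar.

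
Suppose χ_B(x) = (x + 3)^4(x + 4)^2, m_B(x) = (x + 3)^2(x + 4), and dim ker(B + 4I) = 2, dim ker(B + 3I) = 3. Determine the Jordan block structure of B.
Jordan blocks: (-4, 1), (-4, 1), (-3, 2), (-3, 1), (-3, 1)

λ = -4: algebraic multiplicity 2 (exponent in χ_B), largest block size 1 (exponent in m_B), 2 blocks (geometric multiplicity). These force block sizes [1, 1].
λ = -3: algebraic multiplicity 4 (exponent in χ_B), largest block size 2 (exponent in m_B), 3 blocks (geometric multiplicity). These force block sizes [2, 1, 1].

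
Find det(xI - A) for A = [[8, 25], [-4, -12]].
χ_A(x) = (x + 2)^2

xI - A = [[x - 8, -25], [4, x + 12]].

Expanding det(xI - A) along the first row:
det(xI - A) = + (x - 8)·det([[x + 12]]) - (-25)·det([[4]]).

Evaluating gives χ_A(x) = x^2 + 4x + 4 = (x + 2)^2.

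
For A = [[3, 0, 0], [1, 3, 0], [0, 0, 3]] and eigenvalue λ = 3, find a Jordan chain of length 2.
We seek v_1 ∈ ker((A - 3I)^2) \ ker(A - 3I), then set v_{i+1} = (A - 3I) v_i.

One such chain is v_1 = [[1, 0, 1]]^T, v_2 = [[0, 1, 0]]^T. Check: (A - 3I) v_2 = [[0, 0, 0]]^T = 0.

v_1 = [[1, 0, 1]]^T, v_2 = [[0, 1, 0]]^T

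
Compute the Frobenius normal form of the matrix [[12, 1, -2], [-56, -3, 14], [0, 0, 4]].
R = [[4, 0, 0], [0, 0, -20], [0, 1, 9]]

The invariant factors of A (the non-unit diagonal entries of the Smith normal form of xI - A over ℚ[x]) are x - 4, (x - 5)(x - 4), each dividing the next. The characteristic polynomial is their product, (x - 5)(x - 4)^2.

The rational canonical form is the block-diagonal matrix of companion matrices C(f_i):
R = [[4, 0, 0], [0, 0, -20], [0, 1, 9]].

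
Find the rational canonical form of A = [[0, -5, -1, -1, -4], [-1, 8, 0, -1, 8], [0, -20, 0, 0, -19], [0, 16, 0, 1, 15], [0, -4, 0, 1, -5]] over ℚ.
The invariant factors of A (the non-unit diagonal entries of the Smith normal form of xI - A over ℚ[x]) are (x - 5)(x + 1)(x^3 - 4x + 4), each dividing the next. The characteristic polynomial is their product, (x - 5)(x + 1)(x^3 - 4x + 4).

The rational canonical form is the block-diagonal matrix of companion matrices C(f_i):
R = [[0, 0, 0, 0, 20], [1, 0, 0, 0, -4], [0, 1, 0, 0, -20], [0, 0, 1, 0, 9], [0, 0, 0, 1, 4]].

Note the characteristic polynomial does not split into linear factors over ℚ, so A has no Jordan form over ℚ; the rational canonical form exists over any field.

R = [[0, 0, 0, 0, 20], [1, 0, 0, 0, -4], [0, 1, 0, 0, -20], [0, 0, 1, 0, 9], [0, 0, 0, 1, 4]]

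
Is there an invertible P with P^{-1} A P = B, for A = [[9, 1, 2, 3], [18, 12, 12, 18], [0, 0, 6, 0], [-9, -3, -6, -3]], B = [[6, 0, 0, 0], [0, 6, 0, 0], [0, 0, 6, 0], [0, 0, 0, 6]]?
Both have characteristic polynomial (x - 6)^4, but the minimal polynomial of A is (x - 6)^2 while the minimal polynomial of B is x - 6. The minimal polynomial is a similarity invariant, so A and B are not similar.

No.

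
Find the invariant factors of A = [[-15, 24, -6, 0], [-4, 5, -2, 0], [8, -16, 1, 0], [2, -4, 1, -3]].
The Jordan structure of A has elementary divisors (x + 3)^2, (x + 3), (x + 3). Arranging the block sizes at each eigenvalue in decreasing order and taking row products gives the invariant factors.

Invariant factors (smallest first, each dividing the next): x + 3, x + 3, (x + 3)^2.

Check: the last factor (x + 3)^2 is the minimal polynomial, and the product (x + 3)^4 is the characteristic polynomial.

x + 3, x + 3, (x + 3)^2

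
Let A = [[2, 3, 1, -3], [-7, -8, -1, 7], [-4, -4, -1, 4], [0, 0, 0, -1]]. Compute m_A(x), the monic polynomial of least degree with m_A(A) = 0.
m_A(x) = (x + 1)^2(x + 5)

The characteristic polynomial factors as (x + 1)^3(x + 5). The minimal polynomial is ∏(x - λ)^{k_λ} where k_λ is the size of the largest Jordan block at λ.

For λ = -5: rank(A + 5I) = 3, and the largest Jordan block has size 1 (the smallest k with rank((A + 5I)^k) = rank((A + 5I)^(k+1))).
For λ = -1: rank(A + I) = 2, and the largest Jordan block has size 2 (the smallest k with rank((A + I)^k) = rank((A + I)^(k+1))).

So m_A(x) = (x + 1)^2(x + 5).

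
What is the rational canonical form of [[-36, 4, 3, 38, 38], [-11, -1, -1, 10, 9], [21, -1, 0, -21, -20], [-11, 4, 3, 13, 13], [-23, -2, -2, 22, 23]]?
The invariant factors of A (the non-unit diagonal entries of the Smith normal form of xI - A over ℚ[x]) are (x + 1)(x^2 - 5)^2, each dividing the next. The characteristic polynomial is their product, (x + 1)(x^2 - 5)^2.

The rational canonical form is the block-diagonal matrix of companion matrices C(f_i):
R = [[0, 0, 0, 0, -25], [1, 0, 0, 0, -25], [0, 1, 0, 0, 10], [0, 0, 1, 0, 10], [0, 0, 0, 1, -1]].

Note the characteristic polynomial does not split into linear factors over ℚ, so A has no Jordan form over ℚ; the rational canonical form exists over any field.

R = [[0, 0, 0, 0, -25], [1, 0, 0, 0, -25], [0, 1, 0, 0, 10], [0, 0, 1, 0, 10], [0, 0, 0, 1, -1]]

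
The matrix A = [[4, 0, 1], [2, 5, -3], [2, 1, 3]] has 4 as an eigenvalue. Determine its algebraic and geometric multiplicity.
The characteristic polynomial is (x - 4)^3, so the factor x - 4 appears with exponent 3: the algebraic multiplicity is 3.

rank(A - 4I) = 2, so the eigenspace has dimension 3 - 2 = 1: the geometric multiplicity is 1.

Since 1 < 3, A is not diagonalizable.

algebraic multiplicity 3, geometric multiplicity 1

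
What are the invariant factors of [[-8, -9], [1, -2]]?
(x + 5)^2

The Jordan structure of A has elementary divisors (x + 5)^2. Arranging the block sizes at each eigenvalue in decreasing order and taking row products gives the invariant factors.

Invariant factors (smallest first, each dividing the next): (x + 5)^2.

Check: the last factor (x + 5)^2 is the minimal polynomial, and the product (x + 5)^2 is the characteristic polynomial.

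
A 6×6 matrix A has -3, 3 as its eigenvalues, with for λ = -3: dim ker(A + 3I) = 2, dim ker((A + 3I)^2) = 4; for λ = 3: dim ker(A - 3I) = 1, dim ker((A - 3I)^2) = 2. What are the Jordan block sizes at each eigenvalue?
Jordan blocks: (-3, 2), (-3, 2), (3, 2)

λ = -3: successive nullity increments [2, 2] count blocks of size ≥ k; block sizes are [2, 2].
λ = 3: successive nullity increments [1, 1] count blocks of size ≥ k; block sizes are [2].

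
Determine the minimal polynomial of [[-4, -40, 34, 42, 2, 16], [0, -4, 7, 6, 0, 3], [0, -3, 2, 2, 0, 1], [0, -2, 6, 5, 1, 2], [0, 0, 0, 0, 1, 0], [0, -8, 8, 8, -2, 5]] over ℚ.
m_A(x) = (x - 5)(x - 1)^2(x + 4)

The characteristic polynomial factors as (x - 5)(x - 1)^4(x + 4). The minimal polynomial is ∏(x - λ)^{k_λ} where k_λ is the size of the largest Jordan block at λ.

For λ = -4: rank(A + 4I) = 5, and the largest Jordan block has size 1 (the smallest k with rank((A + 4I)^k) = rank((A + 4I)^(k+1))).
For λ = 1: rank(A - I) = 4, and the largest Jordan block has size 2 (the smallest k with rank((A - I)^k) = rank((A - I)^(k+1))).
For λ = 5: rank(A - 5I) = 5, and the largest Jordan block has size 1 (the smallest k with rank((A - 5I)^k) = rank((A - 5I)^(k+1))).

So m_A(x) = (x - 5)(x - 1)^2(x + 4).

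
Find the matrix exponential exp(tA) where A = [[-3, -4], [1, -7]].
A has Jordan form J = [[-5, 1], [0, -5]] with A = PJP^{-1}, so e^{tA} = P e^{tJ} P^{-1}.

For a Jordan block J_k(λ), e^{tJ_k(λ)} = e^{λt} · (I + tN + t^2 N^2/2! + ... + t^{k-1} N^{k-1}/(k-1)!) where N is the nilpotent superdiagonal part.

Assembling the blocks and conjugating back gives the entries of e^{tA} as shown above.

e^{tA} = [[(2*t + 1)*e^{-5*t}, -4*t*e^{-5*t}], [t*e^{-5*t}, (1 - 2*t)*e^{-5*t}]]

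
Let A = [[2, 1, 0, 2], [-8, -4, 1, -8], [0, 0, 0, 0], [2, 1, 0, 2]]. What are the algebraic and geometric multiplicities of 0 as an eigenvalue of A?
The characteristic polynomial is x^4, so the factor x appears with exponent 4: the algebraic multiplicity is 4.

rank(A) = 2, so the eigenspace has dimension 4 - 2 = 2: the geometric multiplicity is 2.

Since 2 < 4, A is not diagonalizable.

algebraic multiplicity 4, geometric multiplicity 2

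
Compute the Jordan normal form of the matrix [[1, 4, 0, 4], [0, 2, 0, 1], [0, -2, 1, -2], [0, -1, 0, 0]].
The characteristic polynomial is det(xI - A) = (x - 1)^4, so the eigenvalues are 1 (algebraic multiplicity 4).

For λ = 1: rank(A - I) = 1, rank((A - I)^2) = 0. The eigenspace has dimension 4 - 1 = 3, so there are 3 Jordan blocks; the rank sequence gives block sizes [2, 1, 1].

Assembling the blocks gives the Jordan form J above.

J = [[1, 1, 0, 0], [0, 1, 0, 0], [0, 0, 1, 0], [0, 0, 0, 1]]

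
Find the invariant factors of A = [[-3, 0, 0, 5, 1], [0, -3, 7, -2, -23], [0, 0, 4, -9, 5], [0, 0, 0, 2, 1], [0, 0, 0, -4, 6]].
x + 3, (x - 4)^3(x + 3)

The Jordan structure of A has elementary divisors (x + 3), (x + 3), (x - 4)^3. Arranging the block sizes at each eigenvalue in decreasing order and taking row products gives the invariant factors.

Invariant factors (smallest first, each dividing the next): x + 3, (x - 4)^3(x + 3).

Check: the last factor (x - 4)^3(x + 3) is the minimal polynomial, and the product (x - 4)^3(x + 3)^2 is the characteristic polynomial.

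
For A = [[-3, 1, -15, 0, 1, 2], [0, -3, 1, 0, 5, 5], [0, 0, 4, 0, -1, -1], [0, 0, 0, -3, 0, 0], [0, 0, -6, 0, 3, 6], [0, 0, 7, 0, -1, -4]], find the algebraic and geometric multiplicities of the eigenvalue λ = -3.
The characteristic polynomial is (x - 3)^2(x + 3)^4, so the factor x + 3 appears with exponent 4: the algebraic multiplicity is 4.

rank(A + 3I) = 3, so the eigenspace has dimension 6 - 3 = 3: the geometric multiplicity is 3.

Since 3 < 4, A is not diagonalizable.

algebraic multiplicity 4, geometric multiplicity 3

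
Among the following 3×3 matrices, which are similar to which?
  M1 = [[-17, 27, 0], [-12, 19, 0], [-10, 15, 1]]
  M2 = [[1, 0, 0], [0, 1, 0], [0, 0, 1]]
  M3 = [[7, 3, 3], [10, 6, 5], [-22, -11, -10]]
Characteristic polynomials: χ_{M1} = (x - 1)^3, χ_{M2} = (x - 1)^3, χ_{M3} = (x - 1)^3.

{M1, M3}: invariant factors x - 1, (x - 1)^2.

{M2}: invariant factors x - 1, x - 1, x - 1.

Matrices are similar if and only if their invariant-factor lists agree; the partition into similarity classes is {M1, M3}, {M2}.

2 classes: {M1, M3}, {M2}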